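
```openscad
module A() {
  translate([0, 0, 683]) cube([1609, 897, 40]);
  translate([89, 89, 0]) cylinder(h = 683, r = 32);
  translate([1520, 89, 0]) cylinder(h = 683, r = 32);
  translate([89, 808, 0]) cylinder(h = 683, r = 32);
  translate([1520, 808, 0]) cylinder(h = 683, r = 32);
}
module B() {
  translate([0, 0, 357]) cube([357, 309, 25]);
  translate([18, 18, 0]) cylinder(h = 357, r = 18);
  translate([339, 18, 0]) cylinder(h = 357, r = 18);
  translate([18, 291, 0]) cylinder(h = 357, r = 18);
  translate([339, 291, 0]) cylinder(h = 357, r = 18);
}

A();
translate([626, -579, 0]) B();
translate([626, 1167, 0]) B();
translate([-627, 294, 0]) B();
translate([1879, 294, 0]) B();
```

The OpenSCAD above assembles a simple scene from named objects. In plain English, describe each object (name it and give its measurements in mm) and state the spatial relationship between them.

A is a table with a 1609×897 mm rectangular top, 40 mm thick, top surface at z = 723 mm, supported by four round legs of 64 mm diameter, each leg's bounding box inset 57 mm from the nearest pair of top edges, running from the floor.

B is a four-legged stool. The seat is a 357×309×25 mm slab whose top surface is at z = 382 mm; four round legs, each 36 mm in diameter, run from the floor (z = 0) to the underside of the seat, each leg's axis is inset half a diameter from the nearest pair of seat edges (so the leg's bounding box is flush with the corner).

Four stools sit around the table at the −y, +y, −x, +x sides.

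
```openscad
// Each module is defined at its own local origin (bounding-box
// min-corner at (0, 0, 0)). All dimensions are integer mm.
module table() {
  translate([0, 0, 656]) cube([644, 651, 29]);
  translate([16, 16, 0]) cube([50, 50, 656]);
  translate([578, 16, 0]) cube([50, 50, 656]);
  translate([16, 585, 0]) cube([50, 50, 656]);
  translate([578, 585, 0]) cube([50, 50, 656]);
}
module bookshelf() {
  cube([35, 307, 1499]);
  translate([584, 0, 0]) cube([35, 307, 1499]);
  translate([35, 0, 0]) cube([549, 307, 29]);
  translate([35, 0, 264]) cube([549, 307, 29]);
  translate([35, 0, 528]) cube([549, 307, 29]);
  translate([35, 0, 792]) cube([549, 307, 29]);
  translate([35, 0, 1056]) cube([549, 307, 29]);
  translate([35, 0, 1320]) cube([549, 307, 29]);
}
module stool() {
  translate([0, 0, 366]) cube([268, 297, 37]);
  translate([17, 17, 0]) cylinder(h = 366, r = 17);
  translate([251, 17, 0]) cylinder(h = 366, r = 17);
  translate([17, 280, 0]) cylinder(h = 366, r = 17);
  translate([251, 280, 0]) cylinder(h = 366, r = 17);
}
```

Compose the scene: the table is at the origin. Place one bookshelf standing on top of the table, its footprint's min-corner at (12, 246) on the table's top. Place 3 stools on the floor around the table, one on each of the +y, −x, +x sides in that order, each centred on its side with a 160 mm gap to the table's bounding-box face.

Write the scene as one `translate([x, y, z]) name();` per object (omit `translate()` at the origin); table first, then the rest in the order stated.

table();
translate([12, 246, 685]) bookshelf();
translate([188, 811, 0]) stool();
translate([-428, 177, 0]) stool();
translate([804, 177, 0]) stool();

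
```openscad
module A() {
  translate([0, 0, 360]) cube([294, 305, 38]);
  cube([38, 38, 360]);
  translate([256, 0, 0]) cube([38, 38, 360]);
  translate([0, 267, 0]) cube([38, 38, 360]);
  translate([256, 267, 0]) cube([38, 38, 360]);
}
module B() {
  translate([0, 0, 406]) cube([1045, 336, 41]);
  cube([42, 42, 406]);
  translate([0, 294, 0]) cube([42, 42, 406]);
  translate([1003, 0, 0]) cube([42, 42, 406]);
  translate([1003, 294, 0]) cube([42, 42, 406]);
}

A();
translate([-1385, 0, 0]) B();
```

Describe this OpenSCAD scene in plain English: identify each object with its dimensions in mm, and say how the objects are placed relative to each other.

A is a four-legged stool. The seat is 294×305 mm, 38 mm thick, top at z = 398 mm. It stands on four square legs, each 38×38 mm in cross-section, from z = 0 to the seat underside, each flush with a corner of the seat.

B is a long wooden bench with a 1045 mm (x) × 336 mm (y) seat, 41 mm thick, its top surface 447 mm above the floor. Four 42 mm square legs at the seat corners, flush with the edges, run from z = 0 to the seat underside.

The bench is on the floor beside the stool on its −x side.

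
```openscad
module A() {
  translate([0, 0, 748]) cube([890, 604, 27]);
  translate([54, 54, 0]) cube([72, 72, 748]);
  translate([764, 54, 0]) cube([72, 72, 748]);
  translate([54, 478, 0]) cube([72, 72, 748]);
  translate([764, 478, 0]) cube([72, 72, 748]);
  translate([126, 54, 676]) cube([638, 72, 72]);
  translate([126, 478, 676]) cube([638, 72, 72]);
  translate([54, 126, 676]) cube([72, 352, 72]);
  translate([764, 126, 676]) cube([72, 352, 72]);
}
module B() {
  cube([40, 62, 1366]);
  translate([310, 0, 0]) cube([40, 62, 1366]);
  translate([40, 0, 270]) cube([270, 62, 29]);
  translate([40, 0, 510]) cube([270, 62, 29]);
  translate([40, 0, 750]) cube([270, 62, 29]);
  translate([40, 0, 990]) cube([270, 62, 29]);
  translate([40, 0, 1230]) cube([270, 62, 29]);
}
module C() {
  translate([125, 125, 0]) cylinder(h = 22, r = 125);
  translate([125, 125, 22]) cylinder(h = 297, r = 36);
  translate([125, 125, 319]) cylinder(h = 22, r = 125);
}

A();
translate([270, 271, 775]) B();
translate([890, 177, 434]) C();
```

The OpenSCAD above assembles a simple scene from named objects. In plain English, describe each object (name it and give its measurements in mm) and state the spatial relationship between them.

A is a table with a 890×604 mm rectangular top, 27 mm thick, top surface at z = 775 mm, supported by four 72×72 mm square legs, each inset 54 mm from the nearest pair of top edges, running from the floor. Four apron rails, 72 mm thick and 72 mm tall, run between adjacent legs with their top edges flush with the underside of the top and their outer faces flush with the legs' outer faces.

B is a straight ladder. Two 40×62 mm vertical rails, 1366 mm tall, stand 350 mm apart (outside-to-outside) with their front faces coplanar on the −y side. 5 rungs, each 62 mm deep and 29 mm tall, span between the inner faces of the rails, front faces flush with the rails. The lowest rung's underside is at z = 270 mm and rungs are spaced 240 mm apart (underside to underside).

C is a spool: two coaxial disc flanges of radius 125 mm and thickness 22 mm, joined by a core cylinder of radius 36 mm and height 297 mm. The lower flange rests on z = 0 and the three cylinders share a vertical axis.

The ladder is on top of the table, centred. The spool is beside the table with their tops flush at z = 775.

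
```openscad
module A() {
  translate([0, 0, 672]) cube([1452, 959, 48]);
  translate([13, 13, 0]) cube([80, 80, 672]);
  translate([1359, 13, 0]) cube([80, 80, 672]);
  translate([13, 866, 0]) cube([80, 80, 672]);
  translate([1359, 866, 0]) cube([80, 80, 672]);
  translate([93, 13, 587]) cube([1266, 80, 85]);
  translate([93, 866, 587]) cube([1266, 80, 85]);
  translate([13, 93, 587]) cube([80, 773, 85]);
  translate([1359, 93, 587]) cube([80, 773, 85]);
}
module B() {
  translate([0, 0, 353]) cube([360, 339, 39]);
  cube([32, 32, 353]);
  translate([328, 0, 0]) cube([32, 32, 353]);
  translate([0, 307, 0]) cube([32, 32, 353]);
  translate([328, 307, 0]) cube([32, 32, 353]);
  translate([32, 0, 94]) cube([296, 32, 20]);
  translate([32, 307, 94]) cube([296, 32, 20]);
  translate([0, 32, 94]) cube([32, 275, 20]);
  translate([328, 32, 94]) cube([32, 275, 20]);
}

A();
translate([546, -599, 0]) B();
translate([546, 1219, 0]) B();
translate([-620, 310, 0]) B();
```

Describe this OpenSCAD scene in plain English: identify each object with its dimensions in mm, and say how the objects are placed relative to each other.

A is a rectangular dining table. The top is 1452×959×48 mm with its upper surface at z = 720 mm. It stands on four 80×80 mm square legs, each inset 13 mm from the nearest pair of top edges, running from the floor to the underside of the top. Four apron rails, 80 mm thick and 85 mm tall, run between adjacent legs with their top edges flush with the underside of the top and their outer faces flush with the legs' outer faces.

B is a simple wooden stool: a rectangular seat 360 mm (x) by 339 mm (y), 39 mm thick, top face at z = 392 mm, on four square legs, each 32×32 mm in cross-section. The legs rest on z = 0, each flush with a corner of the seat. Four stretchers, 32 mm wide and 20 mm tall, connect adjacent legs with their undersides at z = 94 mm, each running between the inner faces of the legs it joins and aligned with the legs' outer faces on the other axis.

Three stools sit around the table at the −y, +y, −x sides.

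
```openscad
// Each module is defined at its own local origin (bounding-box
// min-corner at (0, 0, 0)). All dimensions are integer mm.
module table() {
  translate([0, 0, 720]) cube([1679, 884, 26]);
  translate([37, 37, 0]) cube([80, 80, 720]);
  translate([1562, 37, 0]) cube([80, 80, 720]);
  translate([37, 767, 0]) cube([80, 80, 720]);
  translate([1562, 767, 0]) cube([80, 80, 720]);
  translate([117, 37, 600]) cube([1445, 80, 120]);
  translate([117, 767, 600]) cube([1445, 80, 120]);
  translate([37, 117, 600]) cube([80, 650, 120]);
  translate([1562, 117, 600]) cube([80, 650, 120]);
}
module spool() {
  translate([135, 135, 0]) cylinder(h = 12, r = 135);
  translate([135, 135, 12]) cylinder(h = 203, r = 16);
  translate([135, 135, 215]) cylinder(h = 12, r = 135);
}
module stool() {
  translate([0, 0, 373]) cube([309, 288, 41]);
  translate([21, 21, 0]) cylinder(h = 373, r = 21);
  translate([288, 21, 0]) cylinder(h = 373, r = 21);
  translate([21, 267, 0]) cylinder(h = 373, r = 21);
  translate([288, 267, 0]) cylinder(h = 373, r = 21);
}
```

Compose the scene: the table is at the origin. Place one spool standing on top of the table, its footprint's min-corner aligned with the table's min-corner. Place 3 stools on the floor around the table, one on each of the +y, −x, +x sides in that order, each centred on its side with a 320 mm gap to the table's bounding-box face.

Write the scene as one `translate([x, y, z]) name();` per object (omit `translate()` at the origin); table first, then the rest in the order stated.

table();
translate([0, 0, 746]) spool();
translate([685, 1204, 0]) stool();
translate([-629, 298, 0]) stool();
translate([1999, 298, 0]) stool();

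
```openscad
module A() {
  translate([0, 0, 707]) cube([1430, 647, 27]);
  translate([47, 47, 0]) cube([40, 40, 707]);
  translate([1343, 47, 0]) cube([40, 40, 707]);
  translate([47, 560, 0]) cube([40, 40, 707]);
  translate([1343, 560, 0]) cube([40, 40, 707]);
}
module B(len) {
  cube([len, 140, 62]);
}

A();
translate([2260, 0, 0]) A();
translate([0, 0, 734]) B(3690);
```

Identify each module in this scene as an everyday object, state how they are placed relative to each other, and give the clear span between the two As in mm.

A is a table. B is a beam. A beam spans the tops of two tables. The clear span between the two tables is 830 mm.

Second table starts at x = 2260; first ends at x = 1430; clear span = 2260 − 1430 = 830 mm.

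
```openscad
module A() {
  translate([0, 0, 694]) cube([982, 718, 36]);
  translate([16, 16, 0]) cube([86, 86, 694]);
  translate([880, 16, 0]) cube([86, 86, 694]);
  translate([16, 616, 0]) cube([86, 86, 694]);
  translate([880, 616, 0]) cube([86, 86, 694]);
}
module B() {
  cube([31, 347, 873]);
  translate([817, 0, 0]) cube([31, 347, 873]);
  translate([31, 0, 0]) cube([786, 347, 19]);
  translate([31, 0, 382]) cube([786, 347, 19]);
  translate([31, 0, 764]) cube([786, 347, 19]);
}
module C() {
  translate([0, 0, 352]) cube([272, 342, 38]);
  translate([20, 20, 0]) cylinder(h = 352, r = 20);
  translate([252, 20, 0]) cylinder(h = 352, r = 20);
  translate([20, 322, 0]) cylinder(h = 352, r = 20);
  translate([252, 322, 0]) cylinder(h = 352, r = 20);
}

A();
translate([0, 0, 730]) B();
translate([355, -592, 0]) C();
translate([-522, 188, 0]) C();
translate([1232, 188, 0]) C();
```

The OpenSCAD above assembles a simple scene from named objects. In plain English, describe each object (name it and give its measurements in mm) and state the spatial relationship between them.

A is a table with a 982×718 mm rectangular top, 36 mm thick, top surface at z = 730 mm, supported by four 86×86 mm square legs, each inset 16 mm from the nearest pair of top edges, running from the floor.

B is a bookshelf 848 mm wide overall, 347 mm deep and 873 mm tall. The two sides are 31 mm thick vertical panels. 3 horizontal shelves of 19 mm thickness span between the inner faces of the sides; the lowest shelf sits on the floor and shelves are stacked with a clear vertical gap of 363 mm between each pair.

C is a four-legged stool. The seat is a 272×342×38 mm slab whose top surface is at z = 390 mm; four round legs, each 40 mm in diameter, run from the floor (z = 0) to the underside of the seat, each leg's axis is inset half a diameter from the nearest pair of seat edges (so the leg's bounding box is flush with the corner).

The bookshelf is on top of the table. Three stools sit around the table at the −y, −x, +x sides.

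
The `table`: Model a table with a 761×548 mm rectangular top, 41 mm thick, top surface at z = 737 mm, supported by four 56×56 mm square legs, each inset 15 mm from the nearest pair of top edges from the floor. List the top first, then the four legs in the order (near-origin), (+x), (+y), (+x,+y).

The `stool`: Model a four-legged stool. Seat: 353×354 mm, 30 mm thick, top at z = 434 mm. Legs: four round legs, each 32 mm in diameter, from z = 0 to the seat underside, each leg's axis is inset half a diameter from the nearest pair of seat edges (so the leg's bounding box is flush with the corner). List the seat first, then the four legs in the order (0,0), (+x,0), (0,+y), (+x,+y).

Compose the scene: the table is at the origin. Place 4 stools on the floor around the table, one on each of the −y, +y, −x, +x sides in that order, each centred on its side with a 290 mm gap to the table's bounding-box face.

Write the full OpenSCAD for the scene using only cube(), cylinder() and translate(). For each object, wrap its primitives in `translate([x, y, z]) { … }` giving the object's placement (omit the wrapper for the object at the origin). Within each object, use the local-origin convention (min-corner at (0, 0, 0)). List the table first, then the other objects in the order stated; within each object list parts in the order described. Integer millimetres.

translate([0, 0, 696]) cube([761, 548, 41]);
translate([15, 15, 0]) cube([56, 56, 696]);
translate([690, 15, 0]) cube([56, 56, 696]);
translate([15, 477, 0]) cube([56, 56, 696]);
translate([690, 477, 0]) cube([56, 56, 696]);
translate([204, -644, 0]) {
  translate([0, 0, 404]) cube([353, 354, 30]);
  translate([16, 16, 0]) cylinder(h = 404, r = 16);
  translate([337, 16, 0]) cylinder(h = 404, r = 16);
  translate([16, 338, 0]) cylinder(h = 404, r = 16);
  translate([337, 338, 0]) cylinder(h = 404, r = 16);
}
translate([204, 838, 0]) {
  translate([0, 0, 404]) cube([353, 354, 30]);
  translate([16, 16, 0]) cylinder(h = 404, r = 16);
  translate([337, 16, 0]) cylinder(h = 404, r = 16);
  translate([16, 338, 0]) cylinder(h = 404, r = 16);
  translate([337, 338, 0]) cylinder(h = 404, r = 16);
}
translate([-643, 97, 0]) {
  translate([0, 0, 404]) cube([353, 354, 30]);
  translate([16, 16, 0]) cylinder(h = 404, r = 16);
  translate([337, 16, 0]) cylinder(h = 404, r = 16);
  translate([16, 338, 0]) cylinder(h = 404, r = 16);
  translate([337, 338, 0]) cylinder(h = 404, r = 16);
}
translate([1051, 97, 0]) {
  translate([0, 0, 404]) cube([353, 354, 30]);
  translate([16, 16, 0]) cylinder(h = 404, r = 16);
  translate([337, 16, 0]) cylinder(h = 404, r = 16);
  translate([16, 338, 0]) cylinder(h = 404, r = 16);
  translate([337, 338, 0]) cylinder(h = 404, r = 16);
}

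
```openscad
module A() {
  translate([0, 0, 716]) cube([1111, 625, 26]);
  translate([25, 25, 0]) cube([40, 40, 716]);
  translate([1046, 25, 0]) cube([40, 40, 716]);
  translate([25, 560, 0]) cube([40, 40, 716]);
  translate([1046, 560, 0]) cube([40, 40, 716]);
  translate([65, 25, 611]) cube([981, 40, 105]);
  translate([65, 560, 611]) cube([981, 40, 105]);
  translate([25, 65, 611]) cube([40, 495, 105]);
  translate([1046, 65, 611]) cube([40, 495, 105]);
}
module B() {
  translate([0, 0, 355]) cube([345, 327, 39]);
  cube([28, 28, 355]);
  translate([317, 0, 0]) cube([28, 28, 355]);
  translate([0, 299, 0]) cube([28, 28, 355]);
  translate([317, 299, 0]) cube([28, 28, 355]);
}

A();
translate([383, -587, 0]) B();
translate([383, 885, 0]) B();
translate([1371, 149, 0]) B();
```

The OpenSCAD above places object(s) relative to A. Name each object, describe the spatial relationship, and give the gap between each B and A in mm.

Each stool's nearest face is 260 mm from the table's bounding box.

A is a table. B is a stool. Three stools sit around the table at the −y, +y, +x sides. The gap between each stool and the table is 260 mm.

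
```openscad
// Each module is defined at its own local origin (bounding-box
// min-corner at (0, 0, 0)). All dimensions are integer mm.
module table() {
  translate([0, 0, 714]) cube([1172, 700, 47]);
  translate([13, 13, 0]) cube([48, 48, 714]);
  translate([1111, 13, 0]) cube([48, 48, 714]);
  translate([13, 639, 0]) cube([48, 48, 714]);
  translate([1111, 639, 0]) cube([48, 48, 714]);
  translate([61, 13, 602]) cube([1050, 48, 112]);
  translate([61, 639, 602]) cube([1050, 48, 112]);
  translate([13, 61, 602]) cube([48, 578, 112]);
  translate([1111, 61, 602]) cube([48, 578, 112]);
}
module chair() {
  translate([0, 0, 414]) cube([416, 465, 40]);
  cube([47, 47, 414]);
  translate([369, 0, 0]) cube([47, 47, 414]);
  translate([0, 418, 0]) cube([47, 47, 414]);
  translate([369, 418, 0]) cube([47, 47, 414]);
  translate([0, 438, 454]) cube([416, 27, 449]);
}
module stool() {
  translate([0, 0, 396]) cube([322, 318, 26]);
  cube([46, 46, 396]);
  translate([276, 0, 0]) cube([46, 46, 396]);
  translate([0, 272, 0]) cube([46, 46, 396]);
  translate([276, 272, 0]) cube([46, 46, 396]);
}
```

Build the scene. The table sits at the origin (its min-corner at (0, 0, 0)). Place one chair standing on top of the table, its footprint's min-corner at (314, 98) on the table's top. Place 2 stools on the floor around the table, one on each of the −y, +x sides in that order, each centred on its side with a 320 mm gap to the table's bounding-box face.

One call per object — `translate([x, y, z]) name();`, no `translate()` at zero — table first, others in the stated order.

table();
translate([314, 98, 761]) chair();
translate([425, -638, 0]) stool();
translate([1492, 191, 0]) stool();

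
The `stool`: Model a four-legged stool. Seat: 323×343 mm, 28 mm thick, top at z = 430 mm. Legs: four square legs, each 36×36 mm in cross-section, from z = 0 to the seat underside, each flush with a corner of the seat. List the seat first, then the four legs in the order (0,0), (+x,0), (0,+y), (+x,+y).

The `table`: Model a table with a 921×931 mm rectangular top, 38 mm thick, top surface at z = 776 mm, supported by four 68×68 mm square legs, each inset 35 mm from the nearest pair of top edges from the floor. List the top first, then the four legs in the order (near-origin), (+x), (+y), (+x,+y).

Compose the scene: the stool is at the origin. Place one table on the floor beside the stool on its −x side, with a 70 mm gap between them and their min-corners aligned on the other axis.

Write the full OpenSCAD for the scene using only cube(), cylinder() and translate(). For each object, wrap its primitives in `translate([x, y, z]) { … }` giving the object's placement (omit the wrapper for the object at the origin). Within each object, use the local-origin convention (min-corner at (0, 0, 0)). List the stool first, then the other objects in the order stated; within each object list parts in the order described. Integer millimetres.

translate([0, 0, 402]) cube([323, 343, 28]);
cube([36, 36, 402]);
translate([287, 0, 0]) cube([36, 36, 402]);
translate([0, 307, 0]) cube([36, 36, 402]);
translate([287, 307, 0]) cube([36, 36, 402]);
translate([-991, 0, 0]) {
  translate([0, 0, 738]) cube([921, 931, 38]);
  translate([35, 35, 0]) cube([68, 68, 738]);
  translate([818, 35, 0]) cube([68, 68, 738]);
  translate([35, 828, 0]) cube([68, 68, 738]);
  translate([818, 828, 0]) cube([68, 68, 738]);
}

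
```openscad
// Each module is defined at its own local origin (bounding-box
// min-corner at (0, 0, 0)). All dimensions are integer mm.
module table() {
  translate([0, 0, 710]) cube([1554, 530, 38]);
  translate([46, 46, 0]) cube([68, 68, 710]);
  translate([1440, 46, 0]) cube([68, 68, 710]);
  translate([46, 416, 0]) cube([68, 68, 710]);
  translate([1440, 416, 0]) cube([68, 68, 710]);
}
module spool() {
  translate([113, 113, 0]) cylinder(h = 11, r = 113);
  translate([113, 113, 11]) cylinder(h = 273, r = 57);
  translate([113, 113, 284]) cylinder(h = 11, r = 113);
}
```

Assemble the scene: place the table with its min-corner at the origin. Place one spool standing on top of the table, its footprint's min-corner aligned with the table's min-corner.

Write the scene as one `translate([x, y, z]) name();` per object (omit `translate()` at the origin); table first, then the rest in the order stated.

table();
translate([0, 0, 748]) spool();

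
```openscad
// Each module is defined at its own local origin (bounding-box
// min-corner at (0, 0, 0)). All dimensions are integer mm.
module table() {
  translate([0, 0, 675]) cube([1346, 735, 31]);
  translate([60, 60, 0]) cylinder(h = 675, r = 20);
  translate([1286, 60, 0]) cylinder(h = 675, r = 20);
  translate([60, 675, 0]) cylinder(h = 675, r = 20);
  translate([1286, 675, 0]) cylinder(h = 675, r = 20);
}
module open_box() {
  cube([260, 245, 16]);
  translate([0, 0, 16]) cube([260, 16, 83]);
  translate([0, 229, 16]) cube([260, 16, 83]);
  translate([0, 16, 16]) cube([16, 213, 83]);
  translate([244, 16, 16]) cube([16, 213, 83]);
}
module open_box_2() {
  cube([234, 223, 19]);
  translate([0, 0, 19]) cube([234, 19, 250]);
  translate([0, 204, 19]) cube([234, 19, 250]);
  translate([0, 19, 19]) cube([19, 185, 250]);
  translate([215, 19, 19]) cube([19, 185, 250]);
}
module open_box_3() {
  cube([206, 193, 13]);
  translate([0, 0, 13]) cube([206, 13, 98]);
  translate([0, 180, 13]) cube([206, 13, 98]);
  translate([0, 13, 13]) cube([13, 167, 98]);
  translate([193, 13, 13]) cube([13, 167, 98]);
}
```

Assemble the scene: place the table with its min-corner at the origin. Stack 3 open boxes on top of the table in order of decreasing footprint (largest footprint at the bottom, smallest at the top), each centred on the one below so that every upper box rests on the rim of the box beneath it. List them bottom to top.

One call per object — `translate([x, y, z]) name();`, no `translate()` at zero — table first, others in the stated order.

table();
translate([543, 245, 706]) open_box();
translate([556, 256, 805]) open_box_2();
translate([570, 271, 1074]) open_box_3();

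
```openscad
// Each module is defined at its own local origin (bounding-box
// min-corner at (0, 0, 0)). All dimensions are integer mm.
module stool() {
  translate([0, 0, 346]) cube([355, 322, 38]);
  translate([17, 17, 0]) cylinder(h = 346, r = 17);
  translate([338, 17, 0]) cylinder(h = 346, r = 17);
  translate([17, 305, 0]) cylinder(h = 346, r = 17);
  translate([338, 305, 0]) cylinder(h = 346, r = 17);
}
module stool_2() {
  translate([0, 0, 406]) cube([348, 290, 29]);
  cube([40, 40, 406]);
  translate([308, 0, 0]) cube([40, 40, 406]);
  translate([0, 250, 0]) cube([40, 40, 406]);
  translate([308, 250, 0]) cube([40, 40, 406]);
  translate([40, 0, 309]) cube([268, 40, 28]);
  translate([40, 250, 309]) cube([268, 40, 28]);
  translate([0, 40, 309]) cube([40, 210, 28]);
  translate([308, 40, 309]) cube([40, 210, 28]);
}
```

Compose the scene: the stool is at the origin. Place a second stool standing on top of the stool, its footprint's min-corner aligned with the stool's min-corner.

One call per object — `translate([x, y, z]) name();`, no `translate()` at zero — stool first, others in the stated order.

stool();
translate([0, 0, 384]) stool_2();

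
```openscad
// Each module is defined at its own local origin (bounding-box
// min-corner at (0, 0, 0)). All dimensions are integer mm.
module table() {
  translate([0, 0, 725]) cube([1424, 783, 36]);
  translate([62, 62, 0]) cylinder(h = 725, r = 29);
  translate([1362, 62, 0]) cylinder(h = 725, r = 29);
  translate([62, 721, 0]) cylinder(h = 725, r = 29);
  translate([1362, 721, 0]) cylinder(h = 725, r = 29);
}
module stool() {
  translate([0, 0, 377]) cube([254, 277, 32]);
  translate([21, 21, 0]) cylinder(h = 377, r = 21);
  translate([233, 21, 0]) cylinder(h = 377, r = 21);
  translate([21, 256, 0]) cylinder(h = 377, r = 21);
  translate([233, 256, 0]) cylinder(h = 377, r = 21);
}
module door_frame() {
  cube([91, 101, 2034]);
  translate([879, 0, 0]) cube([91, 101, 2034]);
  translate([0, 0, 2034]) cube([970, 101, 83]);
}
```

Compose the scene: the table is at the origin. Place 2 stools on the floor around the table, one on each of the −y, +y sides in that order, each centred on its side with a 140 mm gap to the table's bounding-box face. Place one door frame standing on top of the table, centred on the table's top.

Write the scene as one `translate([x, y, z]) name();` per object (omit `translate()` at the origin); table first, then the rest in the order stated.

table();
translate([585, -417, 0]) stool();
translate([585, 923, 0]) stool();
translate([227, 341, 761]) door_frame();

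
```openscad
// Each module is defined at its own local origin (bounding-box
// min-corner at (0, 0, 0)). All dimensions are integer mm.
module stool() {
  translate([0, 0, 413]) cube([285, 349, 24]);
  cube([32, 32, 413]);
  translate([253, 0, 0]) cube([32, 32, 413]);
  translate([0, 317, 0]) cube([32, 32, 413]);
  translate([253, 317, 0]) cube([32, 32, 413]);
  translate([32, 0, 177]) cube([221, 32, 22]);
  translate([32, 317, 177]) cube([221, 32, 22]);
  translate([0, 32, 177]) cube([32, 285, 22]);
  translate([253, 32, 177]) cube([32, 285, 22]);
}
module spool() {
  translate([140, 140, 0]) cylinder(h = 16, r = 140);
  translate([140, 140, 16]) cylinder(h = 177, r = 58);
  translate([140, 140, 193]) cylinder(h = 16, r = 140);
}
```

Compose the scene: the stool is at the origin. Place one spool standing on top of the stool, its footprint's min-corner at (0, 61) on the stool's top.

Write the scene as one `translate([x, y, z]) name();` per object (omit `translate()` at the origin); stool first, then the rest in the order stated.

stool();
translate([0, 61, 437]) spool();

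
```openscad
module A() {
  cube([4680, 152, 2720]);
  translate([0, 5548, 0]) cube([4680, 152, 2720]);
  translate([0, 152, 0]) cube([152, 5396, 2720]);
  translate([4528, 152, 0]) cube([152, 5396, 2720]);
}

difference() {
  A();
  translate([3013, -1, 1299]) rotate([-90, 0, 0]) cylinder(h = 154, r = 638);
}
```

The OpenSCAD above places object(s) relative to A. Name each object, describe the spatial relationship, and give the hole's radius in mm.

The subtracted cylinder has r = 638 mm.

A is a house frame. The house frame has a circular hole through its front wall. The hole's radius is 638 mm.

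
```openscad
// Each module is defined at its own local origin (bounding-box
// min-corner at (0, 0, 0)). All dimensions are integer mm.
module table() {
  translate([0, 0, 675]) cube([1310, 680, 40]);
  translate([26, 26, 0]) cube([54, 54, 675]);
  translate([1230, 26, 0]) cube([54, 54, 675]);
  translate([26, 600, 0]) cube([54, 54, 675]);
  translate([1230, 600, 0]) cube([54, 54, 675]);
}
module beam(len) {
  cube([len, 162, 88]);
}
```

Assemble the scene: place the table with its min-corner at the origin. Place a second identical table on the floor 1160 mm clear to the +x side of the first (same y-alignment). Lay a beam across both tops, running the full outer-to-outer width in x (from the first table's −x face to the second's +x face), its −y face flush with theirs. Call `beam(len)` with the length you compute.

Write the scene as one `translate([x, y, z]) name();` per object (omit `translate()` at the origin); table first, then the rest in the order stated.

table();
translate([2470, 0, 0]) table();
translate([0, 0, 715]) beam(3780);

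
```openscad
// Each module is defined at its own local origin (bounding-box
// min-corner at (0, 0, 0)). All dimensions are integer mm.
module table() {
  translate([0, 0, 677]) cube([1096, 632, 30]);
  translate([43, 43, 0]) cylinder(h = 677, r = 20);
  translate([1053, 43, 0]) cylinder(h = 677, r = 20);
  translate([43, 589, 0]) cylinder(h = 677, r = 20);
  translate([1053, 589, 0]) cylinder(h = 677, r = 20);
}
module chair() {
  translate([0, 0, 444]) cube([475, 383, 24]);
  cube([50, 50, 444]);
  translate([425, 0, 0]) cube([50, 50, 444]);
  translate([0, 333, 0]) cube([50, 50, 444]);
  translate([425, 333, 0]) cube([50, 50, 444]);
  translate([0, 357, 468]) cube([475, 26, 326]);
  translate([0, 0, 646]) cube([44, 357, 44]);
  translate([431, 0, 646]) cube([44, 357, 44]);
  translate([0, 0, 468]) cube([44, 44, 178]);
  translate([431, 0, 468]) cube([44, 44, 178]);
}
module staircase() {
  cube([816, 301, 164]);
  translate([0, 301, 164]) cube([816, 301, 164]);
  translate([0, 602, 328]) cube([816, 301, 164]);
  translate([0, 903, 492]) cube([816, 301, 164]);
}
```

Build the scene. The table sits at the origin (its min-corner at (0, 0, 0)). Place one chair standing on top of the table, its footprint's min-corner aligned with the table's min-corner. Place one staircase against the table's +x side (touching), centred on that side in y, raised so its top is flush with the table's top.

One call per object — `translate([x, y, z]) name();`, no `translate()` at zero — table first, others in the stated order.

table();
translate([0, 0, 707]) chair();
translate([1096, -286, 51]) staircase();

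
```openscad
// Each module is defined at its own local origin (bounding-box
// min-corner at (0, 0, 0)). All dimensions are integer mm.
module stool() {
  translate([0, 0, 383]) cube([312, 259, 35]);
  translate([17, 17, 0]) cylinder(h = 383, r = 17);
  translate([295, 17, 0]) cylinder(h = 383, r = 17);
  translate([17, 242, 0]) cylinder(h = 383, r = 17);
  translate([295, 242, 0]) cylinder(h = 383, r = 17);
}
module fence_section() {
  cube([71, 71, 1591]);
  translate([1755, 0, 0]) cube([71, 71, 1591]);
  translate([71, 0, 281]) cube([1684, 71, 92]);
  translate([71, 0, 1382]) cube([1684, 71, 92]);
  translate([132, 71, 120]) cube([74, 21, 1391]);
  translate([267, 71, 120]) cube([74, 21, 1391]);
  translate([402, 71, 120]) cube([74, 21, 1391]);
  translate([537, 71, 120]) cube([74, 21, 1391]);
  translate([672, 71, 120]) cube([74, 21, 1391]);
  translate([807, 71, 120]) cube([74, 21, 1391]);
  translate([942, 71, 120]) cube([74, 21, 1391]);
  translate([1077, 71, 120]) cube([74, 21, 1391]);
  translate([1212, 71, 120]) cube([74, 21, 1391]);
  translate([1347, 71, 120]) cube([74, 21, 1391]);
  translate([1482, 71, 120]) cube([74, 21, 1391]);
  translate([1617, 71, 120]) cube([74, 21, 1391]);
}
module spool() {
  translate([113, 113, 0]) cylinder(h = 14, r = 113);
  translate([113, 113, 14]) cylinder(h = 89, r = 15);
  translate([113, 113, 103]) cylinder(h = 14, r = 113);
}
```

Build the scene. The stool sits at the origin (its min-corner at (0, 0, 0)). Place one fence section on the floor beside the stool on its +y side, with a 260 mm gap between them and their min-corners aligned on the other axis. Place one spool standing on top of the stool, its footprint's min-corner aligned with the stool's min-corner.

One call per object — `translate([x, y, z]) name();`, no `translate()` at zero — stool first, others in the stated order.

stool();
translate([0, 519, 0]) fence_section();
translate([0, 0, 418]) spool();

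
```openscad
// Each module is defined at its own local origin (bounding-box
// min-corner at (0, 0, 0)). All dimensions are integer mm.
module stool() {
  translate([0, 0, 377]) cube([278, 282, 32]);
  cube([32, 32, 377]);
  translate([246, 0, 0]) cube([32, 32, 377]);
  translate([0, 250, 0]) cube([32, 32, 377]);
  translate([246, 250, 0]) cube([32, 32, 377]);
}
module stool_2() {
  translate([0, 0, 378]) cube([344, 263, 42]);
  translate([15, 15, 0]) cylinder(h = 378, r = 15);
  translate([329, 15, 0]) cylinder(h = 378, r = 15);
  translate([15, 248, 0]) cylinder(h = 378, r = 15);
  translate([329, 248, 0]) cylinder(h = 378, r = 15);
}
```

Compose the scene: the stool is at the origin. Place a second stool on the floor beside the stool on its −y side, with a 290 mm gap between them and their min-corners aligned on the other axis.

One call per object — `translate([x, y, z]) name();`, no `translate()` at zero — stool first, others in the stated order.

stool();
translate([0, -553, 0]) stool_2();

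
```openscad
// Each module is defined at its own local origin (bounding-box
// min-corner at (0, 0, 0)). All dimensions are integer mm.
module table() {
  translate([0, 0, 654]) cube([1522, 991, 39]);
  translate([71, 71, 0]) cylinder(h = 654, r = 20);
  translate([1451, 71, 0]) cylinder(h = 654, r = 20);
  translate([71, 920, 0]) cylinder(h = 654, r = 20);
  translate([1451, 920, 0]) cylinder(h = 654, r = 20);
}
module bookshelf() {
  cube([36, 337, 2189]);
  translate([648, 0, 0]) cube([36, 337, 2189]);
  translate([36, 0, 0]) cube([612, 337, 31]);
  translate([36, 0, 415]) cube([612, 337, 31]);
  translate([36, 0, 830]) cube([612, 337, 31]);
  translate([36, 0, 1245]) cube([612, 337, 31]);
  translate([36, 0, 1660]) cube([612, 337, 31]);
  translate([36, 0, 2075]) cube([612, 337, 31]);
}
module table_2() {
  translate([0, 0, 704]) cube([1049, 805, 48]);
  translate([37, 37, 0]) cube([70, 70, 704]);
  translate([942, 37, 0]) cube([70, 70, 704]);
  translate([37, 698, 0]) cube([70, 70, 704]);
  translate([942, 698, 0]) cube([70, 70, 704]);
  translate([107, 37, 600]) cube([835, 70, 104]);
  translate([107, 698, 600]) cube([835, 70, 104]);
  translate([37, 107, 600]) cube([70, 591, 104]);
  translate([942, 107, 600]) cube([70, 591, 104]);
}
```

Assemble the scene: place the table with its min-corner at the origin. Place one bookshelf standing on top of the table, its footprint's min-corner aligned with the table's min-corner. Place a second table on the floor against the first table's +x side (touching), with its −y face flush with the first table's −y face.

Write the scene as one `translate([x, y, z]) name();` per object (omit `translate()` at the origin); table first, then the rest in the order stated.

table();
translate([0, 0, 693]) bookshelf();
translate([1522, 0, 0]) table_2();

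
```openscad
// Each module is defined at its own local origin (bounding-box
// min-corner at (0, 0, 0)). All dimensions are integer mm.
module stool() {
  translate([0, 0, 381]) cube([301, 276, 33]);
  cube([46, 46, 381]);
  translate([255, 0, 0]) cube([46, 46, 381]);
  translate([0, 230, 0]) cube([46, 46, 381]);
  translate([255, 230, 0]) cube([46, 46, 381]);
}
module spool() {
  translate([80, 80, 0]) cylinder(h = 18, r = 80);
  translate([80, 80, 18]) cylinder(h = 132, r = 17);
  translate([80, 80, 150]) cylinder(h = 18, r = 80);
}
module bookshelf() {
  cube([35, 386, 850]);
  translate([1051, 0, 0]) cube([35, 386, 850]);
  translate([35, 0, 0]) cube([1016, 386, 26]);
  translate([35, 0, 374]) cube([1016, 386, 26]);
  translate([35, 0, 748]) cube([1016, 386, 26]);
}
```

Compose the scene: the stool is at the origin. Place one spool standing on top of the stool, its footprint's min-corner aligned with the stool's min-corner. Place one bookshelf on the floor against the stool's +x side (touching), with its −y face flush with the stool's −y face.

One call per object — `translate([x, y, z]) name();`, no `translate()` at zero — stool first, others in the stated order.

stool();
translate([0, 0, 414]) spool();
translate([301, 0, 0]) bookshelf();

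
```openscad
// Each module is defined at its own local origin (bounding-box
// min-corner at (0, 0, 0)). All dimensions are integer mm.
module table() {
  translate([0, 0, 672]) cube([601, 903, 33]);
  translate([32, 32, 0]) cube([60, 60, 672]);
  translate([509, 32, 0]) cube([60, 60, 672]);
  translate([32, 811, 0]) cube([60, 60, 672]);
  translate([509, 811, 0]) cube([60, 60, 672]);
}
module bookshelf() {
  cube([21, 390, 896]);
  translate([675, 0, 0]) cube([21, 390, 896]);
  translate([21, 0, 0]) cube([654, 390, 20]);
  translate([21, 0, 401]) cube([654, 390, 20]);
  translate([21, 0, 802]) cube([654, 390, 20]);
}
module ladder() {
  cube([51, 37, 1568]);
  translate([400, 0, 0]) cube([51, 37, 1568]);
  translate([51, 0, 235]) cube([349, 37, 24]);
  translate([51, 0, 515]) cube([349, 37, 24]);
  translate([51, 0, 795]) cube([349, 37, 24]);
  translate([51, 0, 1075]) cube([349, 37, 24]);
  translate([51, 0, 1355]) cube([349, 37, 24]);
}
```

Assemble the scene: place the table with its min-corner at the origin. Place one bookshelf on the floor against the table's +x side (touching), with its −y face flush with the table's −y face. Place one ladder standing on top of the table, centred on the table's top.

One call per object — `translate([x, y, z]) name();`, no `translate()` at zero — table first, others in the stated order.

table();
translate([601, 0, 0]) bookshelf();
translate([75, 433, 705]) ladder();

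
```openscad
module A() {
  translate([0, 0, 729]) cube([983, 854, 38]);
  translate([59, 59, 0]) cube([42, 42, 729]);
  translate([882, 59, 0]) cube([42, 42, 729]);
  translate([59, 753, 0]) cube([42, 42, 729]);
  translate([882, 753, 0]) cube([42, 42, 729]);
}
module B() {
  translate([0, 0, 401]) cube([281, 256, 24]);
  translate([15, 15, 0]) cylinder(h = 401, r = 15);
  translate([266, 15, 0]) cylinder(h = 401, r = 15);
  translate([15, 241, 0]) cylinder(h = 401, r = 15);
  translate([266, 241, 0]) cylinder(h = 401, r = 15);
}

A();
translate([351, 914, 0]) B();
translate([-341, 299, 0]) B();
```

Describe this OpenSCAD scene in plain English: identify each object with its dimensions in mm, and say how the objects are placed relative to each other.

A is a table with a 983×854 mm rectangular top, 38 mm thick, top surface at z = 767 mm, supported by four 42×42 mm square legs, each inset 59 mm from the nearest pair of top edges, running from the floor.

B is a simple wooden stool: a rectangular seat 281 mm (x) by 256 mm (y), 24 mm thick, top face at z = 425 mm, on four round legs, each 30 mm in diameter. The legs rest on z = 0, each leg's axis is inset half a diameter from the nearest pair of seat edges (so the leg's bounding box is flush with the corner).

Two stools sit around the table at the +y, −x sides.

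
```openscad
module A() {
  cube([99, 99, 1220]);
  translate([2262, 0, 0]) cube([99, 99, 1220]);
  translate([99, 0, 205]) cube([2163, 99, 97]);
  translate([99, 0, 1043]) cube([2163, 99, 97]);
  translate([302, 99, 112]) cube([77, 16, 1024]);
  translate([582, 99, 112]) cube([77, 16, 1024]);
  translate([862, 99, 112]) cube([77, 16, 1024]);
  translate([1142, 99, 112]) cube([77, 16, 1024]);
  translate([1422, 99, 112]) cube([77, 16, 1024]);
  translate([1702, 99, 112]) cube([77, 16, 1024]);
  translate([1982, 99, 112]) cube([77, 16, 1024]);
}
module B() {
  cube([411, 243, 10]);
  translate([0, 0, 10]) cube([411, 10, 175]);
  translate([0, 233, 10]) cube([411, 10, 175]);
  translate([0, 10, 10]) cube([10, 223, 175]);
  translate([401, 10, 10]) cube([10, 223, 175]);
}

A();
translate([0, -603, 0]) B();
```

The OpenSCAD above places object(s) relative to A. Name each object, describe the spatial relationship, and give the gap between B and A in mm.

A is a fence section. B is an open box. The open box is on the floor beside the fence section on its −y side. The gap between the open box and the fence section is 360 mm.

The open box's nearest face is 360 mm from the fence section's −y face.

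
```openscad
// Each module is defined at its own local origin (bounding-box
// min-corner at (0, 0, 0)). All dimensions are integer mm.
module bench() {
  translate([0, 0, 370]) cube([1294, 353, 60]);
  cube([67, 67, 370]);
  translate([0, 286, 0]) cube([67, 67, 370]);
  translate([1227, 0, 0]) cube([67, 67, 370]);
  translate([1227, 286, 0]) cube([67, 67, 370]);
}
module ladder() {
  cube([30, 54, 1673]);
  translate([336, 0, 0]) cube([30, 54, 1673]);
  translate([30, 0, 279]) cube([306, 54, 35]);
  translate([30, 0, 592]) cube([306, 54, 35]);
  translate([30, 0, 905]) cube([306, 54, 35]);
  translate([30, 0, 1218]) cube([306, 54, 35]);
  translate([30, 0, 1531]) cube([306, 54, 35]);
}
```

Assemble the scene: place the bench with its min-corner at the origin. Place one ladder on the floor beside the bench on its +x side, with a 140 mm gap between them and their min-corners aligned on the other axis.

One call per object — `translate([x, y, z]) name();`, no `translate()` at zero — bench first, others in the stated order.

bench();
translate([1434, 0, 0]) ladder();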